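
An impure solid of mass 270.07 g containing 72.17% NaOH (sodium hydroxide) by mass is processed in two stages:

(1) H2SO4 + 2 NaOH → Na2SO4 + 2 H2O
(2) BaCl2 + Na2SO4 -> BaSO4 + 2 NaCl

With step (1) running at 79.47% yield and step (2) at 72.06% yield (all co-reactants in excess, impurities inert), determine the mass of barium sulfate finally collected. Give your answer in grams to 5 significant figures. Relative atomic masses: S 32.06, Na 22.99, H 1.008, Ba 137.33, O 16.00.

325.65 g

Pure NaOH = 270.07 × 0.7217 = 194.910 g.
M(NaOH) = 22.99 + 16.00 + 1.008 = 39.998 g/mol.
M(BaSO4) = 137.33 + 32.06 + 4(16.00) = 233.39 g/mol.
n(NaOH) = 194.910 / 39.998 = 4.87298 mol.
Step 1 (NaOH:Na2SO4 = 2:1): theoretical n(Na2SO4) = 2.43649 mol; at 79.47% yield, n(Na2SO4) = 1.93628 mol.
Step 2 (Na2SO4:BaSO4 = 1:1): theoretical n(BaSO4) = 1.93628 mol, so theoretical mass = 1.93628 × 233.39 = 451.908 g.
At 72.06% yield, actual mass of BaSO4 = 451.908 × 0.7206 = 325.645 g.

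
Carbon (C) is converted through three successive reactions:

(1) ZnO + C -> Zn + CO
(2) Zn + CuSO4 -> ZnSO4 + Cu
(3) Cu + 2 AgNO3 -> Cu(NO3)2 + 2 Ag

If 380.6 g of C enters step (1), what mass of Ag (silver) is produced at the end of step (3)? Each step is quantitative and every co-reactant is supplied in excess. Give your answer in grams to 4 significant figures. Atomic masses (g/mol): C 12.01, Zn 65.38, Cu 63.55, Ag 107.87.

M(C) = 12.01 g/mol.
M(Ag) = 107.87 g/mol.
n(C) = 380.6 / 12.01 = 31.690 mol.
Reaction (1): C→Zn ratio 1:1 ⇒ n(Zn) = 31.690 mol.
Reaction (2): Zn→Cu ratio 1:1 ⇒ n(Cu) = 31.690 mol.
Reaction (3): Cu→Ag ratio 1:2 ⇒ n(Ag) = 63.381 mol.
Mass of Ag = 63.381 × 107.87 = 6836.9 g.

6837 g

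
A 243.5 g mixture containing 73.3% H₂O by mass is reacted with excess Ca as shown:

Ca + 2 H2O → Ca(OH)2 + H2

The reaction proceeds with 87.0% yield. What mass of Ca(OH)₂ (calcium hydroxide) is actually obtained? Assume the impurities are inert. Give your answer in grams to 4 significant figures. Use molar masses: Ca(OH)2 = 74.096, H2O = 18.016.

Pure H2O available = 243.5 g × 0.733 = 178.49 g.
n(H2O) = 178.49 g / 18.016 g/mol = 9.9071 mol.
From the equation the H2O:Ca(OH)2 mole ratio is 2:1, so n(Ca(OH)2) = 9.9071 × 1/2 = 4.9535 mol.
Mass of Ca(OH)2 = 4.9535 mol × 74.096 g/mol = 367.04 g.
Actual mass collected = 367.04 g × 0.870 = 319.32 g.

319.3 g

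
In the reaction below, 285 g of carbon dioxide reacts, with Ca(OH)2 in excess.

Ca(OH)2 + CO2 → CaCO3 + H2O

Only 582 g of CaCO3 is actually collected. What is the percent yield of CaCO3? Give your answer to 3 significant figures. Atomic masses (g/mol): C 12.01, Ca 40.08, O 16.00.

89.8 %

M(CO2) = 12.01 + 2(16.00) = 44.01 g/mol.
M(CaCO3) = 40.08 + 12.01 + 3(16.00) = 100.09 g/mol.
n(CO2) = 285.0 g / 44.01 g/mol = 6.476 mol.
From the equation the CO2:CaCO3 mole ratio is 1:1, so n(CaCO3) = 6.476 × 1/1 = 6.476 mol.
Mass of CaCO3 = 6.476 mol × 100.09 g/mol = 648.2 g.
This is the theoretical yield. Percent yield = 582 g / 648.2 g × 100% = 89.79%.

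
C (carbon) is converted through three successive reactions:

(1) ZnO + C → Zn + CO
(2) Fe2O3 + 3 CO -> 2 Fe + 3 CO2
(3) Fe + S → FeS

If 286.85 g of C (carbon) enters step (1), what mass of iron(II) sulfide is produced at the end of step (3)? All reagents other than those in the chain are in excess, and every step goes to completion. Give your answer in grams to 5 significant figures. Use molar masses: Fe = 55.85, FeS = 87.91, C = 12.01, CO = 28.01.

n(C) = 286.85 / 12.01 = 23.8843 mol.
Reaction (1): C→CO ratio 1:1 ⇒ n(CO) = 23.8843 mol.
Reaction (2): CO→Fe ratio 3:2 ⇒ n(Fe) = 15.9228 mol.
Reaction (3): Fe→FeS ratio 1:1 ⇒ n(FeS) = 15.9228 mol.
Mass of FeS = 15.9228 × 87.91 = 1399.78 g.

1399.8 g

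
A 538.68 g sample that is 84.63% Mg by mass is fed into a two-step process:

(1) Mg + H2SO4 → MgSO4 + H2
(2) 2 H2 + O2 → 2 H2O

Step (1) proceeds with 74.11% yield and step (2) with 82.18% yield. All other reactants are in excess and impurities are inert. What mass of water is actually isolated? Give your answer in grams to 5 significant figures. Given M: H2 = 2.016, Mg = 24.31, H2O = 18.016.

205.77 g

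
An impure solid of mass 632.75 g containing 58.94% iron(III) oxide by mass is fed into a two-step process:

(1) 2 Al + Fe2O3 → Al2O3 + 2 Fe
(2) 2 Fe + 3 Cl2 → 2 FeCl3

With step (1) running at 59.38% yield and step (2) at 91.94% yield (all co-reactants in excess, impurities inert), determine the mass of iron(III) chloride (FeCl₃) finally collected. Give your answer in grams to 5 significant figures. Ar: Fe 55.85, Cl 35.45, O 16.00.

413.58 g

Pure Fe2O3 = 632.75 × 0.5894 = 372.943 g.
M(Fe2O3) = 2(55.85) + 3(16.00) = 159.70 g/mol.
M(FeCl3) = 55.85 + 3(35.45) = 162.20 g/mol.
n(Fe2O3) = 372.943 / 159.70 = 2.33527 mol.
Step 1 (Fe2O3:Fe = 1:2): theoretical n(Fe) = 4.67054 mol; at 59.38% yield, n(Fe) = 2.77337 mol.
Step 2 (Fe:FeCl3 = 2:2): theoretical n(FeCl3) = 2.77337 mol, so theoretical mass = 2.77337 × 162.20 = 449.840 g.
At 91.94% yield, actual mass of FeCl3 = 449.840 × 0.9194 = 413.583 g.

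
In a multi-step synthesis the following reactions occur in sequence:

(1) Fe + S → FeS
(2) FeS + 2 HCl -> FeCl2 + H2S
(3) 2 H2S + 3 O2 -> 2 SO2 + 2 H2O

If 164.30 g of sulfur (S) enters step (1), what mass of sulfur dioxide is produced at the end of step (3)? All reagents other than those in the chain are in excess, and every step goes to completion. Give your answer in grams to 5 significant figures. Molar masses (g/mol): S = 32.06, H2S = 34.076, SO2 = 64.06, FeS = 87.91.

n(S) = 164.30 / 32.06 = 5.12477 mol.
Reaction (1): S→FeS ratio 1:1 ⇒ n(FeS) = 5.12477 mol.
Reaction (2): FeS→H2S ratio 1:1 ⇒ n(H2S) = 5.12477 mol.
Reaction (3): H2S→SO2 ratio 2:2 ⇒ n(SO2) = 5.12477 mol.
Mass of SO2 = 5.12477 × 64.06 = 328.293 g.

328.29 g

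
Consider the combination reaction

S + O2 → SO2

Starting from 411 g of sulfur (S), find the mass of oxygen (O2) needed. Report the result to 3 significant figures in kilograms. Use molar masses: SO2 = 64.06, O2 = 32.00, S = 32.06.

n(S) = 411.0 g / 32.06 g/mol = 12.82 mol.
From the equation the S:O2 mole ratio is 1:1, so n(O2) = 12.82 × 1/1 = 12.82 mol.
Mass of O2 = 12.82 mol × 32.00 g/mol = 410.2 g.
Converting to kg: 410.2 g = 0.410 kg.

0.410 kg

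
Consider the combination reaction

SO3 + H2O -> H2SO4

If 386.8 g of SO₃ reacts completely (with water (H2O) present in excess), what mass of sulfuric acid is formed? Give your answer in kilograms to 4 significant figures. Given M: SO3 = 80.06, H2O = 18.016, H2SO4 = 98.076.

n(SO3) = 386.80 g / 80.06 g/mol = 4.8314 mol.
From the equation the SO3:H2SO4 mole ratio is 1:1, so n(H2SO4) = 4.8314 × 1/1 = 4.8314 mol.
Mass of H2SO4 = 4.8314 mol × 98.076 g/mol = 473.84 g.
Converting to kg: 473.84 g = 0.4738 kg.

0.4738 kg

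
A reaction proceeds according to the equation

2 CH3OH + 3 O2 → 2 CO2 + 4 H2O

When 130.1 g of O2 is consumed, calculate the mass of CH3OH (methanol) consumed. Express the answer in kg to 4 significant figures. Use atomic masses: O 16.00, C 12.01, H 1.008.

M(O2) = 2(16.00) = 32.00 g/mol.
M(CH3OH) = 12.01 + 4(1.008) + 16.00 = 32.042 g/mol.
n(O2) = 130.10 g / 32.00 g/mol = 4.0656 mol.
From the equation the O2:CH3OH mole ratio is 3:2, so n(CH3OH) = 4.0656 × 2/3 = 2.7104 mol.
Mass of CH3OH = 2.7104 mol × 32.042 g/mol = 86.847 g.
Converting to kg: 86.847 g = 0.08685 kg.

0.08685 kg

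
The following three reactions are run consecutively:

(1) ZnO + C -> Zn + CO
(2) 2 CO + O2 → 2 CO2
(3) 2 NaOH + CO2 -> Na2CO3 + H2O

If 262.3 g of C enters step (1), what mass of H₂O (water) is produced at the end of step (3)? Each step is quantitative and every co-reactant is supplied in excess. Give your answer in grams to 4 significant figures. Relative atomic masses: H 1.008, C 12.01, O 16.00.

393.5 g

M(C) = 12.01 g/mol.
M(H2O) = 2(1.008) + 16.00 = 18.016 g/mol.
n(C) = 262.3 / 12.01 = 21.840 mol.
Reaction (1): C→CO ratio 1:1 ⇒ n(CO) = 21.840 mol.
Reaction (2): CO→CO2 ratio 2:2 ⇒ n(CO2) = 21.840 mol.
Reaction (3): CO2→H2O ratio 1:1 ⇒ n(H2O) = 21.840 mol.
Mass of H2O = 21.840 × 18.016 = 393.47 g.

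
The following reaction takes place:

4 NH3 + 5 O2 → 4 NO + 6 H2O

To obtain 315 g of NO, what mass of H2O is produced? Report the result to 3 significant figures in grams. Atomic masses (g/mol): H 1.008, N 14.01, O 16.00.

284 g

M(NO) = 14.01 + 16.00 = 30.01 g/mol.
M(H2O) = 2(1.008) + 16.00 = 18.016 g/mol.
n(NO) = 315.0 g / 30.01 g/mol = 10.50 mol.
From the equation the NO:H2O mole ratio is 4:6, so n(H2O) = 10.50 × 6/4 = 15.74 mol.
Mass of H2O = 15.74 mol × 18.016 g/mol = 283.7 g.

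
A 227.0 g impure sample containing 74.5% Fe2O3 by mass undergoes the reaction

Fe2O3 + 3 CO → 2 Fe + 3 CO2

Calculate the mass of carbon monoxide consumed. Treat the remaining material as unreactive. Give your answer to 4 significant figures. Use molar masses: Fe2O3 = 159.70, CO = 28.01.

88.98 g

Mass of pure Fe2O3 = 227.0 g × 0.745 = 169.12 g.
n(Fe2O3) = 169.12 g / 159.70 g/mol = 1.0590 mol.
From the equation the Fe2O3:CO mole ratio is 1:3, so n(CO) = 1.0590 × 3/1 = 3.1769 mol.
Mass of CO = 3.1769 mol × 28.01 g/mol = 88.984 g.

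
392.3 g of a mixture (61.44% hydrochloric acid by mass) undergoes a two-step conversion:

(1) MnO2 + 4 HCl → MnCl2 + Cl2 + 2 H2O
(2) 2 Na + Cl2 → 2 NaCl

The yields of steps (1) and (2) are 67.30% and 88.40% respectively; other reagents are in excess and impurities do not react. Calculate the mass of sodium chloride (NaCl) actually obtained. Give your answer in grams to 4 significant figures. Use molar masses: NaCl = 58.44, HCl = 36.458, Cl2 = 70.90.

Pure HCl = 392.3 × 0.6144 = 241.03 g.
n(HCl) = 241.03 / 36.458 = 6.6111 mol.
Step 1 (HCl:Cl2 = 4:1): theoretical n(Cl2) = 1.6528 mol; at 67.30% yield, n(Cl2) = 1.1123 mol.
Step 2 (Cl2:NaCl = 1:2): theoretical n(NaCl) = 2.2247 mol, so theoretical mass = 2.2247 × 58.44 = 130.01 g.
At 88.40% yield, actual mass of NaCl = 130.01 × 0.8840 = 114.93 g.

114.9 g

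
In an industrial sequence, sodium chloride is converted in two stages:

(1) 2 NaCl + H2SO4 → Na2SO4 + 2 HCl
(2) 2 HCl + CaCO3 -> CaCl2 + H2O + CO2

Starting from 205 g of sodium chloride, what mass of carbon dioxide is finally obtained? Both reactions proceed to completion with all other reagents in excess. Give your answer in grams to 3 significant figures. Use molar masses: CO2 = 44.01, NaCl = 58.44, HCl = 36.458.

n(NaCl) = 205.0 / 58.44 = 3.508 mol.
Step 1 gives a 2:2 ratio of NaCl to HCl, so n(HCl) = 3.508 mol.
In step 2 the HCl:CO2 ratio is 2:1, so n(CO2) = 1.754 mol.
Mass of CO2 = 1.754 × 44.01 = 77.19 g.

77.2 g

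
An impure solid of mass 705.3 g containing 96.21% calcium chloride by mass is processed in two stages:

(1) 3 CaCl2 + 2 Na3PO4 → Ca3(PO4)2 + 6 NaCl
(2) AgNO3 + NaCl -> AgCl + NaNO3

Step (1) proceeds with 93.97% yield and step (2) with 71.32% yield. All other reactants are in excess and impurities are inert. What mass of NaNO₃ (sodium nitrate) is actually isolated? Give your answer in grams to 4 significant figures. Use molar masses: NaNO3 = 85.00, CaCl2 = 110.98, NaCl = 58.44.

696.6 g

Pure CaCl2 = 705.3 × 0.9621 = 678.57 g.
n(CaCl2) = 678.57 / 110.98 = 6.1143 mol.
Step 1 (CaCl2:NaCl = 3:6): theoretical n(NaCl) = 12.229 mol; at 93.97% yield, n(NaCl) = 11.491 mol.
Step 2 (NaCl:NaNO3 = 1:1): theoretical n(NaNO3) = 11.491 mol, so theoretical mass = 11.491 × 85.00 = 976.76 g.
At 71.32% yield, actual mass of NaNO3 = 976.76 × 0.7132 = 696.62 g.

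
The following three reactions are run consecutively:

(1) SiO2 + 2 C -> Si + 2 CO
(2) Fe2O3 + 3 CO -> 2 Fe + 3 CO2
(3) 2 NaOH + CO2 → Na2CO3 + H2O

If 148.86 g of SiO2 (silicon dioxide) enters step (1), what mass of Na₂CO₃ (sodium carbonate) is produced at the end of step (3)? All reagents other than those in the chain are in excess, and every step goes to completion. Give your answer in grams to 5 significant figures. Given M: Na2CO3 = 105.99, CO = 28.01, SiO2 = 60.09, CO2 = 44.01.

n(SiO2) = 148.86 / 60.09 = 2.47728 mol.
Reaction (1): SiO2→CO ratio 1:2 ⇒ n(CO) = 4.95457 mol.
Reaction (2): CO→CO2 ratio 3:3 ⇒ n(CO2) = 4.95457 mol.
Reaction (3): CO2→Na2CO3 ratio 1:1 ⇒ n(Na2CO3) = 4.95457 mol.
Mass of Na2CO3 = 4.95457 × 105.99 = 525.135 g.

525.13 g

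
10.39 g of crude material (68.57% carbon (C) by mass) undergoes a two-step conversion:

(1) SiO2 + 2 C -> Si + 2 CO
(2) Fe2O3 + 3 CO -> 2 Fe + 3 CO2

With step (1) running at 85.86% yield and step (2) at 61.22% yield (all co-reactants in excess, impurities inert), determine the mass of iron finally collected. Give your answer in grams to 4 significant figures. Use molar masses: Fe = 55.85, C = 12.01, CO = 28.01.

11.61 g

Pure C = 10.39 × 0.6857 = 7.1244 g.
n(C) = 7.1244 / 12.01 = 0.59321 mol.
Step 1 (C:CO = 2:2): theoretical n(CO) = 0.59321 mol; at 85.86% yield, n(CO) = 0.50933 mol.
Step 2 (CO:Fe = 3:2): theoretical n(Fe) = 0.33955 mol, so theoretical mass = 0.33955 × 55.85 = 18.964 g.
At 61.22% yield, actual mass of Fe = 18.964 × 0.6122 = 11.610 g.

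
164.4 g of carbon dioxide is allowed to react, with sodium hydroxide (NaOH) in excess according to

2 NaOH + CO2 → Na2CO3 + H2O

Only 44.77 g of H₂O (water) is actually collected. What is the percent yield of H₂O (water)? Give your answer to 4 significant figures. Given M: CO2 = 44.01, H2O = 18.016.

66.52 %

n(CO2) = 164.40 g / 44.01 g/mol = 3.7355 mol.
From the equation the CO2:H2O mole ratio is 1:1, so n(H2O) = 3.7355 × 1/1 = 3.7355 mol.
Mass of H2O = 3.7355 mol × 18.016 g/mol = 67.299 g.
This is the theoretical yield. Percent yield = 44.77 g / 67.299 g × 100% = 66.524%.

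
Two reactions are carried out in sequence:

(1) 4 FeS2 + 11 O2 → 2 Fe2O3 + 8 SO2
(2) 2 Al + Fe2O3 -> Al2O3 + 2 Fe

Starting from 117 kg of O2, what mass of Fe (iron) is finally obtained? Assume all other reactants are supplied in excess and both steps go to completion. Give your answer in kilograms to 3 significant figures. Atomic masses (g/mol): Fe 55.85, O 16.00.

M(O2) = 2(16.00) = 32.00 g/mol.
M(Fe) = 55.85 g/mol.
117 kg = 117000 g.
n(O2) = 117000 / 32.00 = 3656 mol.
Step 1 gives a 11:2 ratio of O2 to Fe2O3, so n(Fe2O3) = 664.8 mol.
In step 2 the Fe2O3:Fe ratio is 1:2, so n(Fe) = 1330 mol.
Mass of Fe = 1330 × 55.85 = 74260 g = 74.3 kg.

74.3 kg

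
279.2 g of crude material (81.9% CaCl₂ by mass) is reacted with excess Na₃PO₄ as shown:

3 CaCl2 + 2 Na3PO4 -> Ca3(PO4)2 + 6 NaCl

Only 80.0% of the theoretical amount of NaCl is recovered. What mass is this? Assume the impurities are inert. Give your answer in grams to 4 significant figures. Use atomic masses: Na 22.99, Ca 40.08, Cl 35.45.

192.7 g

Pure CaCl2 available = 279.2 g × 0.819 = 228.66 g.
M(CaCl2) = 40.08 + 2(35.45) = 110.98 g/mol.
M(NaCl) = 22.99 + 35.45 = 58.44 g/mol.
n(CaCl2) = 228.66 g / 110.98 g/mol = 2.0604 mol.
From the equation the CaCl2:NaCl mole ratio is 3:6, so n(NaCl) = 2.0604 × 6/3 = 4.1208 mol.
Mass of NaCl = 4.1208 mol × 58.44 g/mol = 240.82 g.
Actual mass collected = 240.82 g × 0.800 = 192.66 g.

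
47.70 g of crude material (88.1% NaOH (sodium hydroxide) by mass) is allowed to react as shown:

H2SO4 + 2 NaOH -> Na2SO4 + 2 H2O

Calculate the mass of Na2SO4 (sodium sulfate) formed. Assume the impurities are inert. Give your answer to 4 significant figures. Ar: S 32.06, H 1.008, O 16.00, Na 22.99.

74.62 g

Mass of pure NaOH = 47.70 g × 0.881 = 42.024 g.
M(NaOH) = 22.99 + 16.00 + 1.008 = 39.998 g/mol.
M(Na2SO4) = 2(22.99) + 32.06 + 4(16.00) = 142.04 g/mol.
n(NaOH) = 42.024 g / 39.998 g/mol = 1.0506 mol.
From the equation the NaOH:Na2SO4 mole ratio is 2:1, so n(Na2SO4) = 1.0506 × 1/2 = 0.52532 mol.
Mass of Na2SO4 = 0.52532 mol × 142.04 g/mol = 74.617 g.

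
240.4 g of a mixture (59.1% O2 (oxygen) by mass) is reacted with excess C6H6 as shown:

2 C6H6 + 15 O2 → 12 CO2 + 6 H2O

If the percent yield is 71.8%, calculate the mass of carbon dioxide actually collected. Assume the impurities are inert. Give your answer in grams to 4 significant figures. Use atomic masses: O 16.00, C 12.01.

Pure O2 available = 240.4 g × 0.591 = 142.08 g.
M(O2) = 2(16.00) = 32.00 g/mol.
M(CO2) = 12.01 + 2(16.00) = 44.01 g/mol.
n(O2) = 142.08 g / 32.00 g/mol = 4.4399 mol.
From the equation the O2:CO2 mole ratio is 15:12, so n(CO2) = 4.4399 × 12/15 = 3.5519 mol.
Mass of CO2 = 3.5519 mol × 44.01 g/mol = 156.32 g.
Actual mass collected = 156.32 g × 0.718 = 112.24 g.

112.2 g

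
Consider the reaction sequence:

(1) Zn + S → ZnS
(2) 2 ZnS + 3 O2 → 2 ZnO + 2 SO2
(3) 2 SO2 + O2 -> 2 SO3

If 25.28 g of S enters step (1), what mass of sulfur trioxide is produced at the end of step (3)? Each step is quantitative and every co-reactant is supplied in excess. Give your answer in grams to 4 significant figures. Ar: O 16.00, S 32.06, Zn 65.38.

63.13 g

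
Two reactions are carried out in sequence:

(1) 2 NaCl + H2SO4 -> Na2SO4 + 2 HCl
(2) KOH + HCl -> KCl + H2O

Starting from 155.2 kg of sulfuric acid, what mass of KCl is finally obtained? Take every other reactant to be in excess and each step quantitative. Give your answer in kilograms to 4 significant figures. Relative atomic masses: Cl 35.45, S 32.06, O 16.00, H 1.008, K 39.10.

M(H2SO4) = 2(1.008) + 32.06 + 4(16.00) = 98.076 g/mol.
M(KCl) = 39.10 + 35.45 = 74.55 g/mol.
155.2 kg = 155200 g.
n(H2SO4) = 155200 / 98.076 = 1582.4 mol.
Step 1 gives a 1:2 ratio of H2SO4 to HCl, so n(HCl) = 3164.9 mol.
In step 2 the HCl:KCl ratio is 1:1, so n(KCl) = 3164.9 mol.
Mass of KCl = 3164.9 × 74.55 = 235940 g = 235.9 kg.

235.9 kg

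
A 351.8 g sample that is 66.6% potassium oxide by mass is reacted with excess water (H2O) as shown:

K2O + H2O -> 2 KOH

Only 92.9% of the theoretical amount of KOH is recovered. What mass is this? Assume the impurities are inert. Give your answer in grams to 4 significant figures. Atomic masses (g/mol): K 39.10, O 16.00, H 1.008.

Pure K2O available = 351.8 g × 0.666 = 234.30 g.
M(K2O) = 2(39.10) + 16.00 = 94.20 g/mol.
M(KOH) = 39.10 + 16.00 + 1.008 = 56.108 g/mol.
n(K2O) = 234.30 g / 94.20 g/mol = 2.4872 mol.
From the equation the K2O:KOH mole ratio is 1:2, so n(KOH) = 2.4872 × 2/1 = 4.9745 mol.
Mass of KOH = 4.9745 mol × 56.108 g/mol = 279.11 g.
Actual mass collected = 279.11 g × 0.929 = 259.29 g.

259.3 g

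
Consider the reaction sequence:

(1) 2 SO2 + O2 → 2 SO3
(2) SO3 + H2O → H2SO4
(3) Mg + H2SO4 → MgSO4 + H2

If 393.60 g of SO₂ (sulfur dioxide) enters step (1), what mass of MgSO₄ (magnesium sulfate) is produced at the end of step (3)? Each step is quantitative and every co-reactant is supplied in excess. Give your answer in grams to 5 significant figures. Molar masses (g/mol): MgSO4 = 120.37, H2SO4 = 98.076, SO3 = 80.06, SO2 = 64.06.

n(SO2) = 393.60 / 64.06 = 6.14424 mol.
Reaction (1): SO2→SO3 ratio 2:2 ⇒ n(SO3) = 6.14424 mol.
Reaction (2): SO3→H2SO4 ratio 1:1 ⇒ n(H2SO4) = 6.14424 mol.
Reaction (3): H2SO4→MgSO4 ratio 1:1 ⇒ n(MgSO4) = 6.14424 mol.
Mass of MgSO4 = 6.14424 × 120.37 = 739.582 g.

739.58 g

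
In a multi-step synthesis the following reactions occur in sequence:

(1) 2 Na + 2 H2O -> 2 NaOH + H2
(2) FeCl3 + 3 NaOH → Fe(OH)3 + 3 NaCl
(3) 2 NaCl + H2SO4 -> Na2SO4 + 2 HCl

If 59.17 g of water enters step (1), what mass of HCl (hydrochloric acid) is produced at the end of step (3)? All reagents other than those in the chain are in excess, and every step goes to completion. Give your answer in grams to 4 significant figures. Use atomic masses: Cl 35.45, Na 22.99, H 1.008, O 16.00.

M(H2O) = 2(1.008) + 16.00 = 18.016 g/mol.
M(HCl) = 1.008 + 35.45 = 36.458 g/mol.
n(H2O) = 59.17 / 18.016 = 3.2843 mol.
Reaction (1): H2O→NaOH ratio 2:2 ⇒ n(NaOH) = 3.2843 mol.
Reaction (2): NaOH→NaCl ratio 3:3 ⇒ n(NaCl) = 3.2843 mol.
Reaction (3): NaCl→HCl ratio 2:2 ⇒ n(HCl) = 3.2843 mol.
Mass of HCl = 3.2843 × 36.458 = 119.74 g.

119.7 g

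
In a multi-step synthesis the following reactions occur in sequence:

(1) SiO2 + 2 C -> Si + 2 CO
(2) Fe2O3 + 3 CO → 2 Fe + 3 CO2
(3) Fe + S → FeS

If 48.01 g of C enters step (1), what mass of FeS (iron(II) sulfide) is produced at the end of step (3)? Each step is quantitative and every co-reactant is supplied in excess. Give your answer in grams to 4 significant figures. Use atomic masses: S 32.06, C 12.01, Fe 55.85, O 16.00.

M(C) = 12.01 g/mol.
M(FeS) = 55.85 + 32.06 = 87.91 g/mol.
n(C) = 48.01 / 12.01 = 3.9975 mol.
Reaction (1): C→CO ratio 2:2 ⇒ n(CO) = 3.9975 mol.
Reaction (2): CO→Fe ratio 3:2 ⇒ n(Fe) = 2.6650 mol.
Reaction (3): Fe→FeS ratio 1:1 ⇒ n(FeS) = 2.6650 mol.
Mass of FeS = 2.6650 × 87.91 = 234.28 g.

234.3 g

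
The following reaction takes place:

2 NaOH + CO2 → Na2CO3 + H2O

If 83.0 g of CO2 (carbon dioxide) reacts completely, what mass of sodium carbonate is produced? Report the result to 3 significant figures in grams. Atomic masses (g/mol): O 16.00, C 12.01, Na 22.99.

M(CO2) = 12.01 + 2(16.00) = 44.01 g/mol.
M(Na2CO3) = 2(22.99) + 12.01 + 3(16.00) = 105.99 g/mol.
n(CO2) = 83.00 g / 44.01 g/mol = 1.886 mol.
From the equation the CO2:Na2CO3 mole ratio is 1:1, so n(Na2CO3) = 1.886 × 1/1 = 1.886 mol.
Mass of Na2CO3 = 1.886 mol × 105.99 g/mol = 199.9 g.

200 g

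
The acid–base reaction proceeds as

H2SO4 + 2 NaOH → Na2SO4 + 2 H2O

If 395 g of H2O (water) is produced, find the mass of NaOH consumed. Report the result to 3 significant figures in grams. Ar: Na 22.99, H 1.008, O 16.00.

877 g

M(H2O) = 2(1.008) + 16.00 = 18.016 g/mol.
M(NaOH) = 22.99 + 16.00 + 1.008 = 39.998 g/mol.
n(H2O) = 395.0 g / 18.016 g/mol = 21.92 mol.
From the equation the H2O:NaOH mole ratio is 2:2, so n(NaOH) = 21.92 × 2/2 = 21.92 mol.
Mass of NaOH = 21.92 mol × 39.998 g/mol = 877.0 g.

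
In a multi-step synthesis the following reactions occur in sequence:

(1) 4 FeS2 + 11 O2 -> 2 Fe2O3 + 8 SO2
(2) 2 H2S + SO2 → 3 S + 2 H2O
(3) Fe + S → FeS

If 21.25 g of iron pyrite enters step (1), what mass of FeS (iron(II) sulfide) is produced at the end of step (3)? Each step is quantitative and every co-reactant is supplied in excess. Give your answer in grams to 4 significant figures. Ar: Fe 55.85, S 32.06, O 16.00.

M(FeS2) = 55.85 + 2(32.06) = 119.97 g/mol.
M(FeS) = 55.85 + 32.06 = 87.91 g/mol.
n(FeS2) = 21.25 / 119.97 = 0.17713 mol.
Reaction (1): FeS2→SO2 ratio 4:8 ⇒ n(SO2) = 0.35426 mol.
Reaction (2): SO2→S ratio 1:3 ⇒ n(S) = 1.0628 mol.
Reaction (3): S→FeS ratio 1:1 ⇒ n(FeS) = 1.0628 mol.
Mass of FeS = 1.0628 × 87.91 = 93.428 g.

93.43 g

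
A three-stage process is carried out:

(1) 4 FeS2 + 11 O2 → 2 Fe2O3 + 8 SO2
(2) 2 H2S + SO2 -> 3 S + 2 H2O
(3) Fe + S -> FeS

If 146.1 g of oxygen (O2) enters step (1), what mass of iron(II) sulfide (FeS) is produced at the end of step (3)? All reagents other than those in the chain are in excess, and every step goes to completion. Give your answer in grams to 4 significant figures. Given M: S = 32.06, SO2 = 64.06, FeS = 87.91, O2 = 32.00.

n(O2) = 146.1 / 32.00 = 4.5656 mol.
Reaction (1): O2→SO2 ratio 11:8 ⇒ n(SO2) = 3.3205 mol.
Reaction (2): SO2→S ratio 1:3 ⇒ n(S) = 9.9614 mol.
Reaction (3): S→FeS ratio 1:1 ⇒ n(FeS) = 9.9614 mol.
Mass of FeS = 9.9614 × 87.91 = 875.70 g.

875.7 g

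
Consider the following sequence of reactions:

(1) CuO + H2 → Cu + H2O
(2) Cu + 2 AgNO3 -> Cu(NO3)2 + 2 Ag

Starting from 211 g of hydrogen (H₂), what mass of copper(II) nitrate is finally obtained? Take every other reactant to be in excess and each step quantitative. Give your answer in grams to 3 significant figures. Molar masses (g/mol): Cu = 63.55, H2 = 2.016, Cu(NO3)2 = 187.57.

19600 g

n(H2) = 211.0 / 2.016 = 104.7 mol.
Step 1 gives a 1:1 ratio of H2 to Cu, so n(Cu) = 104.7 mol.
In step 2 the Cu:Cu(NO3)2 ratio is 1:1, so n(Cu(NO3)2) = 104.7 mol.
Mass of Cu(NO3)2 = 104.7 × 187.57 = 19630 g.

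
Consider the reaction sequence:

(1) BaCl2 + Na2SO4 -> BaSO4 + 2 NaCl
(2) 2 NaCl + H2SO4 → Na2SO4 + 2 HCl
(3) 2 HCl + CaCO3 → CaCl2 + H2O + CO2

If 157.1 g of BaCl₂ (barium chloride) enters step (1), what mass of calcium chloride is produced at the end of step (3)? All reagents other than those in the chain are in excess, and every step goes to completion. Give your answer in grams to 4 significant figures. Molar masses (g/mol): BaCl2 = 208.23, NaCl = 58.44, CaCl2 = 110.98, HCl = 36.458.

83.73 g

n(BaCl2) = 157.1 / 208.23 = 0.75445 mol.
Reaction (1): BaCl2→NaCl ratio 1:2 ⇒ n(NaCl) = 1.5089 mol.
Reaction (2): NaCl→HCl ratio 2:2 ⇒ n(HCl) = 1.5089 mol.
Reaction (3): HCl→CaCl2 ratio 2:1 ⇒ n(CaCl2) = 0.75445 mol.
Mass of CaCl2 = 0.75445 × 110.98 = 83.729 g.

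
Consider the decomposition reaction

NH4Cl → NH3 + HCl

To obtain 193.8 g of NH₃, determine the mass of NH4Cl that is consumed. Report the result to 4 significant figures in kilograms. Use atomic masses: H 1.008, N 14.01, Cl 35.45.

M(NH3) = 14.01 + 3(1.008) = 17.034 g/mol.
M(NH4Cl) = 14.01 + 4(1.008) + 35.45 = 53.492 g/mol.
n(NH3) = 193.80 g / 17.034 g/mol = 11.377 mol.
From the equation the NH3:NH4Cl mole ratio is 1:1, so n(NH4Cl) = 11.377 × 1/1 = 11.377 mol.
Mass of NH4Cl = 11.377 mol × 53.492 g/mol = 608.59 g.
Converting to kg: 608.59 g = 0.6086 kg.

0.6086 kg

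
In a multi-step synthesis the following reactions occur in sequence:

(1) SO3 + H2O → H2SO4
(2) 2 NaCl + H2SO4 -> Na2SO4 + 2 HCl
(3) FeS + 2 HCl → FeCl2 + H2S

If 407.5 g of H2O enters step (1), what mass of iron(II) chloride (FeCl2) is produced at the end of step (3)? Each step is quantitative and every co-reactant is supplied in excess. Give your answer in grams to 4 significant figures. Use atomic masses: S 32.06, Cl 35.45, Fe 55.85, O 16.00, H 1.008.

M(H2O) = 2(1.008) + 16.00 = 18.016 g/mol.
M(FeCl2) = 55.85 + 2(35.45) = 126.75 g/mol.
n(H2O) = 407.5 / 18.016 = 22.619 mol.
Reaction (1): H2O→H2SO4 ratio 1:1 ⇒ n(H2SO4) = 22.619 mol.
Reaction (2): H2SO4→HCl ratio 1:2 ⇒ n(HCl) = 45.238 mol.
Reaction (3): HCl→FeCl2 ratio 2:1 ⇒ n(FeCl2) = 22.619 mol.
Mass of FeCl2 = 22.619 × 126.75 = 2866.9 g.

2867 g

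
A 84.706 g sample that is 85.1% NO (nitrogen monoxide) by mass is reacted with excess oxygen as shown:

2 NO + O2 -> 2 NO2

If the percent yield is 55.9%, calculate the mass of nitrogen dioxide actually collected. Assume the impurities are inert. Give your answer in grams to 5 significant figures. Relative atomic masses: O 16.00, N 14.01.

61.779 g

Pure NO available = 84.706 g × 0.851 = 72.0848 g.
M(NO) = 14.01 + 16.00 = 30.01 g/mol.
M(NO2) = 14.01 + 2(16.00) = 46.01 g/mol.
n(NO) = 72.0848 g / 30.01 g/mol = 2.40203 mol.
From the equation the NO:NO2 mole ratio is 2:2, so n(NO2) = 2.40203 × 2/2 = 2.40203 mol.
Mass of NO2 = 2.40203 mol × 46.01 g/mol = 110.517 g.
Actual mass collected = 110.517 g × 0.559 = 61.7791 g.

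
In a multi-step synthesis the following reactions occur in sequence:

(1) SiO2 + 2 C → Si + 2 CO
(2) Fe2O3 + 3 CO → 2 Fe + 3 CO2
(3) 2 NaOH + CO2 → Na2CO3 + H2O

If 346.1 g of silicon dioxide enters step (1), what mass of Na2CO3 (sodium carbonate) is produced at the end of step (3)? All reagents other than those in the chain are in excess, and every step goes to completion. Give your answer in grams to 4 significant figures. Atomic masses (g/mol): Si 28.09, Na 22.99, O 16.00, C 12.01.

M(SiO2) = 28.09 + 2(16.00) = 60.09 g/mol.
M(Na2CO3) = 2(22.99) + 12.01 + 3(16.00) = 105.99 g/mol.
n(SiO2) = 346.1 / 60.09 = 5.7597 mol.
Reaction (1): SiO2→CO ratio 1:2 ⇒ n(CO) = 11.519 mol.
Reaction (2): CO→CO2 ratio 3:3 ⇒ n(CO2) = 11.519 mol.
Reaction (3): CO2→Na2CO3 ratio 1:1 ⇒ n(Na2CO3) = 11.519 mol.
Mass of Na2CO3 = 11.519 × 105.99 = 1220.9 g.

1221 g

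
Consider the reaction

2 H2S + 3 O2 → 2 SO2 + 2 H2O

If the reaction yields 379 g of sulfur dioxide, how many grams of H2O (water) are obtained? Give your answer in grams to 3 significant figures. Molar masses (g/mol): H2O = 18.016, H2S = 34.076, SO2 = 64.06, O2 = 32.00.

107 g

n(SO2) = 379.0 g / 64.06 g/mol = 5.916 mol.
From the equation the SO2:H2O mole ratio is 2:2, so n(H2O) = 5.916 × 2/2 = 5.916 mol.
Mass of H2O = 5.916 mol × 18.016 g/mol = 106.6 g.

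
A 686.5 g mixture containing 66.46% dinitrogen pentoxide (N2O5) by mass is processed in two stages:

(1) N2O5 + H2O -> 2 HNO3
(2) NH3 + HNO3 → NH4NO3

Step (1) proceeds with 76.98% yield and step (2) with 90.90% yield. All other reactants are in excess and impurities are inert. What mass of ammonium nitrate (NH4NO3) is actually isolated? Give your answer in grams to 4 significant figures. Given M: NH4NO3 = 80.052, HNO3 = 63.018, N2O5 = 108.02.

473.2 g

Pure N2O5 = 686.5 × 0.6646 = 456.25 g.
n(N2O5) = 456.25 / 108.02 = 4.2237 mol.
Step 1 (N2O5:HNO3 = 1:2): theoretical n(HNO3) = 8.4475 mol; at 76.98% yield, n(HNO3) = 6.5029 mol.
Step 2 (HNO3:NH4NO3 = 1:1): theoretical n(NH4NO3) = 6.5029 mol, so theoretical mass = 6.5029 × 80.052 = 520.57 g.
At 90.90% yield, actual mass of NH4NO3 = 520.57 × 0.9090 = 473.20 g.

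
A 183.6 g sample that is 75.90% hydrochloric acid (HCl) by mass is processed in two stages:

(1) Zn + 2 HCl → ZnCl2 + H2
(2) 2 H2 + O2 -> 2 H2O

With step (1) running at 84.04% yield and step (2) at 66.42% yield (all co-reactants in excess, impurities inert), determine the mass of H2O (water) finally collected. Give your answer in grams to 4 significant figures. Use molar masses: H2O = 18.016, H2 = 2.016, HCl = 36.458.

Pure HCl = 183.6 × 0.7590 = 139.35 g.
n(HCl) = 139.35 / 36.458 = 3.8223 mol.
Step 1 (HCl:H2 = 2:1): theoretical n(H2) = 1.9111 mol; at 84.04% yield, n(H2) = 1.6061 mol.
Step 2 (H2:H2O = 2:2): theoretical n(H2O) = 1.6061 mol, so theoretical mass = 1.6061 × 18.016 = 28.936 g.
At 66.42% yield, actual mass of H2O = 28.936 × 0.6642 = 19.219 g.

19.22 g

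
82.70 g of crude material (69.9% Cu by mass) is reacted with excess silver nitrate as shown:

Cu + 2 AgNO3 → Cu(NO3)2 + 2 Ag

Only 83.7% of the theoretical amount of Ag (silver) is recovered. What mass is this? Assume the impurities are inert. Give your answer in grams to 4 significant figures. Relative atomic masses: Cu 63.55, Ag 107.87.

164.3 g

Pure Cu available = 82.70 g × 0.699 = 57.807 g.
M(Cu) = 63.55 g/mol.
M(Ag) = 107.87 g/mol.
n(Cu) = 57.807 g / 63.55 g/mol = 0.90963 mol.
From the equation the Cu:Ag mole ratio is 1:2, so n(Ag) = 0.90963 × 2/1 = 1.8193 mol.
Mass of Ag = 1.8193 mol × 107.87 g/mol = 196.24 g.
Actual mass collected = 196.24 g × 0.837 = 164.26 g.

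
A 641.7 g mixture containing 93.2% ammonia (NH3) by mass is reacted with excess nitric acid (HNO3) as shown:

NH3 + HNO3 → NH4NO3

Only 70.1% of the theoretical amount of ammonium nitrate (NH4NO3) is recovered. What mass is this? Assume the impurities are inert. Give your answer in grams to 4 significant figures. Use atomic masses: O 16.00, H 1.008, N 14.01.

1970 g

Pure NH3 available = 641.7 g × 0.932 = 598.06 g.
M(NH3) = 14.01 + 3(1.008) = 17.034 g/mol.
M(NH4NO3) = 2(14.01) + 4(1.008) + 3(16.00) = 80.052 g/mol.
n(NH3) = 598.06 g / 17.034 g/mol = 35.110 mol.
From the equation the NH3:NH4NO3 mole ratio is 1:1, so n(NH4NO3) = 35.110 × 1/1 = 35.110 mol.
Mass of NH4NO3 = 35.110 mol × 80.052 g/mol = 2810.6 g.
Actual mass collected = 2810.6 g × 0.701 = 1970.3 g.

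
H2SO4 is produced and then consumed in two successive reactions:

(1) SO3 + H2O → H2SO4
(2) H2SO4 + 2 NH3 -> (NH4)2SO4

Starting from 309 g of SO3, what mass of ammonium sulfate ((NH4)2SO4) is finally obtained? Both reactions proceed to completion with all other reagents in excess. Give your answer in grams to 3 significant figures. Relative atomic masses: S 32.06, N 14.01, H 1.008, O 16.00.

M(SO3) = 32.06 + 3(16.00) = 80.06 g/mol.
M((NH4)2SO4) = 2(14.01) + 8(1.008) + 32.06 + 4(16.00) = 132.144 g/mol.
n(SO3) = 309.0 / 80.06 = 3.860 mol.
Step 1 gives a 1:1 ratio of SO3 to H2SO4, so n(H2SO4) = 3.860 mol.
In step 2 the H2SO4:(NH4)2SO4 ratio is 1:1, so n((NH4)2SO4) = 3.860 mol.
Mass of (NH4)2SO4 = 3.860 × 132.144 = 510.0 g.

510 g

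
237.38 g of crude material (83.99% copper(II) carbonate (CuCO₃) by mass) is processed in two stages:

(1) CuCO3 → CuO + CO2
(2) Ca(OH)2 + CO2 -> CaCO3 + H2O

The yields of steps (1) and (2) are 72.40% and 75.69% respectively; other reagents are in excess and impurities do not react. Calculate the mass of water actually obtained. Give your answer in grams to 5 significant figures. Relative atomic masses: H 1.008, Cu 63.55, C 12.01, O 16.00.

Pure CuCO3 = 237.38 × 0.8399 = 199.375 g.
M(CuCO3) = 63.55 + 12.01 + 3(16.00) = 123.56 g/mol.
M(H2O) = 2(1.008) + 16.00 = 18.016 g/mol.
n(CuCO3) = 199.375 / 123.56 = 1.61359 mol.
Step 1 (CuCO3:CO2 = 1:1): theoretical n(CO2) = 1.61359 mol; at 72.40% yield, n(CO2) = 1.16824 mol.
Step 2 (CO2:H2O = 1:1): theoretical n(H2O) = 1.16824 mol, so theoretical mass = 1.16824 × 18.016 = 21.0470 g.
At 75.69% yield, actual mass of H2O = 21.0470 × 0.7569 = 15.9305 g.

15.930 g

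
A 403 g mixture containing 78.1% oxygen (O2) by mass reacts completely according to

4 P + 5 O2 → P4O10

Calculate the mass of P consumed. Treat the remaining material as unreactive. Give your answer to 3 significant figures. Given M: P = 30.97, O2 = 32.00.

244 g

Mass of pure O2 = 403 g × 0.781 = 314.7 g.
n(O2) = 314.7 g / 32.00 g/mol = 9.836 mol.
From the equation the O2:P mole ratio is 5:4, so n(P) = 9.836 × 4/5 = 7.869 mol.
Mass of P = 7.869 mol × 30.97 g/mol = 243.7 g.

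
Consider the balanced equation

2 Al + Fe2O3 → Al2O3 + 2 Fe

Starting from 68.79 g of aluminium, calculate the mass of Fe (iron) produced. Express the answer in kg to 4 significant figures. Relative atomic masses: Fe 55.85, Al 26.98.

0.1424 kg

M(Al) = 26.98 g/mol.
M(Fe) = 55.85 g/mol.
n(Al) = 68.790 g / 26.98 g/mol = 2.5497 mol.
From the equation the Al:Fe mole ratio is 2:2, so n(Fe) = 2.5497 × 2/2 = 2.5497 mol.
Mass of Fe = 2.5497 mol × 55.85 g/mol = 142.40 g.
Converting to kg: 142.40 g = 0.1424 kg.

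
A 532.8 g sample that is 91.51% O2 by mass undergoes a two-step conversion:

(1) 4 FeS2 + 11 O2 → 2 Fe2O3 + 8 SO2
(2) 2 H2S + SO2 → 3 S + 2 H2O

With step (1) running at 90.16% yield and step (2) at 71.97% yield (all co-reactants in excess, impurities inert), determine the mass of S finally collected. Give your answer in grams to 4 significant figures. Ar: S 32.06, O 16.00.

Pure O2 = 532.8 × 0.9151 = 487.57 g.
M(O2) = 2(16.00) = 32.00 g/mol.
M(S) = 32.06 g/mol.
n(O2) = 487.57 / 32.00 = 15.236 mol.
Step 1 (O2:SO2 = 11:8): theoretical n(SO2) = 11.081 mol; at 90.16% yield, n(SO2) = 9.9907 mol.
Step 2 (SO2:S = 1:3): theoretical n(S) = 29.972 mol, so theoretical mass = 29.972 × 32.06 = 960.90 g.
At 71.97% yield, actual mass of S = 960.90 × 0.7197 = 691.56 g.

691.6 g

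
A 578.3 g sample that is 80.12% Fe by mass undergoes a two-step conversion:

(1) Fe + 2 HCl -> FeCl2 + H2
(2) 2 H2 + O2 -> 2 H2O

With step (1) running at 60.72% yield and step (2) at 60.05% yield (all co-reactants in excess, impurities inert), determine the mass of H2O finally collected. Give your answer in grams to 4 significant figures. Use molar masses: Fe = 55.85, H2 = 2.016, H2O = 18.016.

Pure Fe = 578.3 × 0.8012 = 463.33 g.
n(Fe) = 463.33 / 55.85 = 8.2960 mol.
Step 1 (Fe:H2 = 1:1): theoretical n(H2) = 8.2960 mol; at 60.72% yield, n(H2) = 5.0374 mol.
Step 2 (H2:H2O = 2:2): theoretical n(H2O) = 5.0374 mol, so theoretical mass = 5.0374 × 18.016 = 90.753 g.
At 60.05% yield, actual mass of H2O = 90.753 × 0.6005 = 54.497 g.

54.50 g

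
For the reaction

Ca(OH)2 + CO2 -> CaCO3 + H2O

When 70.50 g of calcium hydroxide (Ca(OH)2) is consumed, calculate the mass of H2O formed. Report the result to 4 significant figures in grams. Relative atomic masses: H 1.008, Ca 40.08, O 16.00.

M(Ca(OH)2) = 40.08 + 2(16.00) + 2(1.008) = 74.096 g/mol.
M(H2O) = 2(1.008) + 16.00 = 18.016 g/mol.
n(Ca(OH)2) = 70.500 g / 74.096 g/mol = 0.95147 mol.
From the equation the Ca(OH)2:H2O mole ratio is 1:1, so n(H2O) = 0.95147 × 1/1 = 0.95147 mol.
Mass of H2O = 0.95147 mol × 18.016 g/mol = 17.142 g.

17.14 g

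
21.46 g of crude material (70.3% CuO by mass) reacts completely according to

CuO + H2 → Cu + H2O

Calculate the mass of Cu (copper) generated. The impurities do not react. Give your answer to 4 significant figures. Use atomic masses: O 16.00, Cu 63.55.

12.05 g

Mass of pure CuO = 21.46 g × 0.703 = 15.086 g.
M(CuO) = 63.55 + 16.00 = 79.55 g/mol.
M(Cu) = 63.55 g/mol.
n(CuO) = 15.086 g / 79.55 g/mol = 0.18965 mol.
From the equation the CuO:Cu mole ratio is 1:1, so n(Cu) = 0.18965 × 1/1 = 0.18965 mol.
Mass of Cu = 0.18965 mol × 63.55 g/mol = 12.052 g.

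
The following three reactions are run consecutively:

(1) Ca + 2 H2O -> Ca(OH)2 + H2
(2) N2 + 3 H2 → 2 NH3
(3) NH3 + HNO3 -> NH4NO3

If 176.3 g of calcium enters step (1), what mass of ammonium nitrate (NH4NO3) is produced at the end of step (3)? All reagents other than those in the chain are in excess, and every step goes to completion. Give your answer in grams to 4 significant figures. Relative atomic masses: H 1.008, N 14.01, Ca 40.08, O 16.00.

234.7 g

M(Ca) = 40.08 g/mol.
M(NH4NO3) = 2(14.01) + 4(1.008) + 3(16.00) = 80.052 g/mol.
n(Ca) = 176.3 / 40.08 = 4.3987 mol.
Reaction (1): Ca→H2 ratio 1:1 ⇒ n(H2) = 4.3987 mol.
Reaction (2): H2→NH3 ratio 3:2 ⇒ n(NH3) = 2.9325 mol.
Reaction (3): NH3→NH4NO3 ratio 1:1 ⇒ n(NH4NO3) = 2.9325 mol.
Mass of NH4NO3 = 2.9325 × 80.052 = 234.75 g.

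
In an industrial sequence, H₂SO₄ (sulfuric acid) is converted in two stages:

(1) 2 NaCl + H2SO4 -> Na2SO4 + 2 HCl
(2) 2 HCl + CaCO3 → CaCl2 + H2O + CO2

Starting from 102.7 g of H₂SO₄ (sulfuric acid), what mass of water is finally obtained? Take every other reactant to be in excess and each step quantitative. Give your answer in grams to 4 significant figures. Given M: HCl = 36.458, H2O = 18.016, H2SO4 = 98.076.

n(H2SO4) = 102.70 / 98.076 = 1.0471 mol.
Step 1 gives a 1:2 ratio of H2SO4 to HCl, so n(HCl) = 2.0943 mol.
In step 2 the HCl:H2O ratio is 2:1, so n(H2O) = 1.0471 mol.
Mass of H2O = 1.0471 × 18.016 = 18.865 g.

18.87 g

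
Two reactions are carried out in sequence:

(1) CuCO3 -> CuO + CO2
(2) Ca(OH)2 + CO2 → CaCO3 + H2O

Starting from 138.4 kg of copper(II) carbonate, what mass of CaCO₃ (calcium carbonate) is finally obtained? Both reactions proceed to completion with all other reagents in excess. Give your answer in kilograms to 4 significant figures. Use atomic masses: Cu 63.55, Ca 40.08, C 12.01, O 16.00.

M(CuCO3) = 63.55 + 12.01 + 3(16.00) = 123.56 g/mol.
M(CaCO3) = 40.08 + 12.01 + 3(16.00) = 100.09 g/mol.
138.4 kg = 138400 g.
n(CuCO3) = 138400 / 123.56 = 1120.1 mol.
Step 1 gives a 1:1 ratio of CuCO3 to CO2, so n(CO2) = 1120.1 mol.
In step 2 the CO2:CaCO3 ratio is 1:1, so n(CaCO3) = 1120.1 mol.
Mass of CaCO3 = 1120.1 × 100.09 = 112110 g = 112.1 kg.

112.1 kg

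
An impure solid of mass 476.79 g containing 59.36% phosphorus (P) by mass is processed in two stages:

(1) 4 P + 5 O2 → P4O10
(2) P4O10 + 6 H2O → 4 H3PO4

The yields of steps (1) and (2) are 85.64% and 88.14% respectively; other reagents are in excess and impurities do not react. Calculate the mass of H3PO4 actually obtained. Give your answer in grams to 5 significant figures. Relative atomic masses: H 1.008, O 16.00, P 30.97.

Pure P = 476.79 × 0.5936 = 283.023 g.
M(P) = 30.97 g/mol.
M(H3PO4) = 3(1.008) + 30.97 + 4(16.00) = 97.994 g/mol.
n(P) = 283.023 / 30.97 = 9.13860 mol.
Step 1 (P:P4O10 = 4:1): theoretical n(P4O10) = 2.28465 mol; at 85.64% yield, n(P4O10) = 1.95657 mol.
Step 2 (P4O10:H3PO4 = 1:4): theoretical n(H3PO4) = 7.82630 mol, so theoretical mass = 7.82630 × 97.994 = 766.930 g.
At 88.14% yield, actual mass of H3PO4 = 766.930 × 0.8814 = 675.972 g.

675.97 g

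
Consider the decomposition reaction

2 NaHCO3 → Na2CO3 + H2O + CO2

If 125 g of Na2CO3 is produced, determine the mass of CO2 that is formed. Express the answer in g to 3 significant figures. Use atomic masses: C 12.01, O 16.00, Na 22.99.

M(Na2CO3) = 2(22.99) + 12.01 + 3(16.00) = 105.99 g/mol.
M(CO2) = 12.01 + 2(16.00) = 44.01 g/mol.
n(Na2CO3) = 125.0 g / 105.99 g/mol = 1.179 mol.
From the equation the Na2CO3:CO2 mole ratio is 1:1, so n(CO2) = 1.179 × 1/1 = 1.179 mol.
Mass of CO2 = 1.179 mol × 44.01 g/mol = 51.90 g.

51.9 g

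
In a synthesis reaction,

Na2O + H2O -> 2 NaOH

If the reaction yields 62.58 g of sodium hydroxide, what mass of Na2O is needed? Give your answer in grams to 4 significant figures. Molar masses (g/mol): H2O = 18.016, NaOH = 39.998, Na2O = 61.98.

n(NaOH) = 62.580 g / 39.998 g/mol = 1.5646 mol.
From the equation the NaOH:Na2O mole ratio is 2:1, so n(Na2O) = 1.5646 × 1/2 = 0.78229 mol.
Mass of Na2O = 0.78229 mol × 61.98 g/mol = 48.486 g.

48.49 g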